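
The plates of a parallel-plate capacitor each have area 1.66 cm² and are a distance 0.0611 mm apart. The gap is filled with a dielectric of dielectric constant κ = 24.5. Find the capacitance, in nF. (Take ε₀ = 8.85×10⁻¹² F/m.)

C ≈ 0.589 nF

A = 1.66 cm² = 1.66×10⁻⁴ m².
C = κε₀A/d = 24.5 × 8.85×10⁻¹² × 1.66×10⁻⁴ / 6.11×10⁻⁵ = 5.89×10⁻¹⁰ F.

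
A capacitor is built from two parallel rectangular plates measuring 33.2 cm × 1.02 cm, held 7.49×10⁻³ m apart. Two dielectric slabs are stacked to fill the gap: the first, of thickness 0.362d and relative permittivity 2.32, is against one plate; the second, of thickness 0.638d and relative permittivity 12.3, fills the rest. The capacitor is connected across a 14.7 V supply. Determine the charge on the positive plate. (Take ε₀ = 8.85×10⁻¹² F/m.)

Q ≈ 283 pC

A = 33.2 × 1.02 cm² = 3.39×10⁻³ m².
Stacked slabs ⇒ two capacitors in series, each with the full plate area.
C₁ = κ₁ε₀A/d₁ = 2.32 × 8.85×10⁻¹² × 3.39×10⁻³ / 2.71×10⁻³ = 2.56×10⁻¹¹ F.
C₂ = κ₂ε₀A/d₂ = 12.3 × 8.85×10⁻¹² × 3.39×10⁻³ / 4.78×10⁻³ = 7.71×10⁻¹¹ F.
C = (1/C₁ + 1/C₂)⁻¹ = 1.92×10⁻¹¹ F.
Q = CV = 1.92×10⁻¹¹ × 14.7 = 2.83×10⁻¹⁰ C.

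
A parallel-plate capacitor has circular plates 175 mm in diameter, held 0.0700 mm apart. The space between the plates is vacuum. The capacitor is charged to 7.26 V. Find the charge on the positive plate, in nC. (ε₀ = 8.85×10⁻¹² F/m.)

22.1 nC

A = π(175/2 mm)² = 2.41×10⁻² m².
C = ε₀A/d = 8.85×10⁻¹² × 2.41×10⁻² / 7.00×10⁻⁵ = 3.04×10⁻⁹ F.
Q = CV = 3.04×10⁻⁹ × 7.26 = 2.21×10⁻⁸ C.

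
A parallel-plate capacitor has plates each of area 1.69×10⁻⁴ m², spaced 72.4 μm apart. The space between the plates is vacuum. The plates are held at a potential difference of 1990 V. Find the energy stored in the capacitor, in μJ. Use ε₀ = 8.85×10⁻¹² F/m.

C = ε₀A/d = 8.85×10⁻¹² × 1.69×10⁻⁴ / 7.24×10⁻⁵ = 2.07×10⁻¹¹ F.
U = ½CV² = ½ × 2.07×10⁻¹¹ × (1990)² = 4.09×10⁻⁵ J.

40.9 μJ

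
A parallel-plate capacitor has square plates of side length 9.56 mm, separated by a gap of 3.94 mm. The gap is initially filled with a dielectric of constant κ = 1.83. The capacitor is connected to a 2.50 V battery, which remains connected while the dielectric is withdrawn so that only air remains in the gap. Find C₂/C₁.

C = κε₀A/d scales with κ, so C₂/C₁ = 1/κ = 1/1.83 = 0.546.

0.546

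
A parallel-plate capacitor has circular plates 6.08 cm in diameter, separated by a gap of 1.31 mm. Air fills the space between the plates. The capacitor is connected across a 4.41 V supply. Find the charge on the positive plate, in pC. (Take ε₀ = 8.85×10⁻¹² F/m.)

A = π(6.08/2 cm)² = 2.90×10⁻³ m².
C = ε₀A/d = 8.85×10⁻¹² × 2.90×10⁻³ / 1.31×10⁻³ = 1.96×10⁻¹¹ F.
Q = CV = 1.96×10⁻¹¹ × 4.41 = 8.65×10⁻¹¹ C.

Q ≈ 86.5 pC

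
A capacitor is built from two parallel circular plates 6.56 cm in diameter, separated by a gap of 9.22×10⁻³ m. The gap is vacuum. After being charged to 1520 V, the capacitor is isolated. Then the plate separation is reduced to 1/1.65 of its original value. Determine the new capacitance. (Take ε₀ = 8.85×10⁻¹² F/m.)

A = π(6.56/2 cm)² = 3.38×10⁻³ m².
Initially C₁ = ε₀A/d = 8.85×10⁻¹² × 3.38×10⁻³ / 9.22×10⁻³ = 3.24×10⁻¹² F.
C = ε₀A/d scales as 1/d, so C₂/C₁ = d₁/d₂ = 1.65.
C₂ = 1.65 × 3.24×10⁻¹² = 5.35×10⁻¹² F.

5.35 pF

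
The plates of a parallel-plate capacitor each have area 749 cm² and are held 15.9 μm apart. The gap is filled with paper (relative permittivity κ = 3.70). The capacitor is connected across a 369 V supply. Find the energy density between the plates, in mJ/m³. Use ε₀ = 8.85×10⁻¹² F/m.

u ≈ 8.82×10⁶ mJ/m³

E = V/d = 369 / 1.59×10⁻⁵ = 2.32×10⁷ V/m.
u = ½κε₀E² = ½ × 3.70 × 8.85×10⁻¹² × (2.32×10⁷)² = 8.82×10³ J/m³.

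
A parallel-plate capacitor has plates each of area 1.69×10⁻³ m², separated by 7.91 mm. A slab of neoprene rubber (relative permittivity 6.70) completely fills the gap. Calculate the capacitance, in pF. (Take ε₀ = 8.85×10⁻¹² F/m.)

C ≈ 12.7 pF

C = κε₀A/d = 6.70 × 8.85×10⁻¹² × 1.69×10⁻³ / 7.91×10⁻³ = 1.27×10⁻¹¹ F.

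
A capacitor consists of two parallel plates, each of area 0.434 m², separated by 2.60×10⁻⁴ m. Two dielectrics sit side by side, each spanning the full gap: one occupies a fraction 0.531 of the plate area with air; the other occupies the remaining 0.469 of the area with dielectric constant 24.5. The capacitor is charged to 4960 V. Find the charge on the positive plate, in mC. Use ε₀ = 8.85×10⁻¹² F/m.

0.881 mC

Side-by-side slabs ⇒ two capacitors in parallel, each spanning the full gap.
C₁ = κ₁ε₀A₁/d = 1.00 × 8.85×10⁻¹² × 0.230 / 2.60×10⁻⁴ = 7.84×10⁻⁹ F.
C₂ = κ₂ε₀A₂/d = 24.5 × 8.85×10⁻¹² × 0.204 / 2.60×10⁻⁴ = 1.70×10⁻⁷ F.
C = C₁ + C₂ = 1.78×10⁻⁷ F.
Q = CV = 1.78×10⁻⁷ × 4960 = 8.81×10⁻⁴ C.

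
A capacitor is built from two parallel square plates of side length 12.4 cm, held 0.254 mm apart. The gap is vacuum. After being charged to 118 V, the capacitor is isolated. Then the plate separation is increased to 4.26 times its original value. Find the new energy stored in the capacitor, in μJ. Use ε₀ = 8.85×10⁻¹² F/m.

U ≈ 15.9 μJ

A = (12.4 cm)² = 1.54×10⁻² m².
Initially C₁ = ε₀A/d = 8.85×10⁻¹² × 1.54×10⁻² / 2.54×10⁻⁴ = 5.36×10⁻¹⁰ F.
U₁ = 3.73×10⁻⁶ J.
Isolated ⇒ Q is held fixed. C₂ = 0.235 C₁ and U = Q²/(2C), so U₂/U₁ = C₁/C₂ = 4.26.
U₂ = 4.26 × 3.73×10⁻⁶ = 1.59×10⁻⁵ J.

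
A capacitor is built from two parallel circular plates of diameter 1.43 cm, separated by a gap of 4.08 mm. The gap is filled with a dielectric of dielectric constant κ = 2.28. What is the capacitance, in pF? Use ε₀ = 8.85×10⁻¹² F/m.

C ≈ 0.794 pF

A = π(1.43/2 cm)² = 1.61×10⁻⁴ m².
C = κε₀A/d = 2.28 × 8.85×10⁻¹² × 1.61×10⁻⁴ / 4.08×10⁻³ = 7.94×10⁻¹³ F.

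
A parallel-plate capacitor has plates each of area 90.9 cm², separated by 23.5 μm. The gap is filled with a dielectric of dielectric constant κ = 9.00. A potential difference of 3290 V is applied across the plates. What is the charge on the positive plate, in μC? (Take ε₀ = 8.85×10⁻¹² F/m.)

A = 90.9 cm² = 9.09×10⁻³ m².
C = κε₀A/d = 9.00 × 8.85×10⁻¹² × 9.09×10⁻³ / 2.35×10⁻⁵ = 3.08×10⁻⁸ F.
Q = CV = 3.08×10⁻⁸ × 3290 = 1.01×10⁻⁴ C.

Q ≈ 101 μC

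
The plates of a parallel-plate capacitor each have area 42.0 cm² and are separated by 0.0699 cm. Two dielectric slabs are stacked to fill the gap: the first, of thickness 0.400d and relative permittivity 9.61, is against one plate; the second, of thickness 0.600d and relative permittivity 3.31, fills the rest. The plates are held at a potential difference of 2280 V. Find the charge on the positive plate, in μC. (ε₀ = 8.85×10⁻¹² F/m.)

Q ≈ 0.544 μC

A = 42.0 cm² = 4.20×10⁻³ m².
Stacked slabs ⇒ two capacitors in series, each with the full plate area.
C₁ = κ₁ε₀A/d₁ = 9.61 × 8.85×10⁻¹² × 4.20×10⁻³ / 2.80×10⁻⁴ = 1.28×10⁻⁹ F.
C₂ = κ₂ε₀A/d₂ = 3.31 × 8.85×10⁻¹² × 4.20×10⁻³ / 4.19×10⁻⁴ = 2.93×10⁻¹⁰ F.
C = (1/C₁ + 1/C₂)⁻¹ = 2.39×10⁻¹⁰ F.
Q = CV = 2.39×10⁻¹⁰ × 2280 = 5.44×10⁻⁷ C.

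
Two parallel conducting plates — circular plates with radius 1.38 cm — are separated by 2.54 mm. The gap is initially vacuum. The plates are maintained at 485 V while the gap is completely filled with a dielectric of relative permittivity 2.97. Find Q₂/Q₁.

Battery connected ⇒ V is held fixed.
C₂ = 2.97 C₁ and Q = CV, so Q₂/Q₁ = C₂/C₁ = 2.97.

Q₂/Q₁ ≈ 2.97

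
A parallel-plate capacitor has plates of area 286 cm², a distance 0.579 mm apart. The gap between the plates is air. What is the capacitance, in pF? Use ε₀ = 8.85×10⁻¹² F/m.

A = 286 cm² = 2.86×10⁻² m².
C = ε₀A/d = 8.85×10⁻¹² × 2.86×10⁻² / 5.79×10⁻⁴ = 4.37×10⁻¹⁰ F.

437 pF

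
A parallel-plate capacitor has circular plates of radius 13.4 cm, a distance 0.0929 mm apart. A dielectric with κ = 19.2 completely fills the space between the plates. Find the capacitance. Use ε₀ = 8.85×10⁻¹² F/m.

C ≈ 103 nF

A = π(13.4 cm)² = 5.64×10⁻² m².
C = κε₀A/d = 19.2 × 8.85×10⁻¹² × 5.64×10⁻² / 9.29×10⁻⁵ = 1.03×10⁻⁷ F.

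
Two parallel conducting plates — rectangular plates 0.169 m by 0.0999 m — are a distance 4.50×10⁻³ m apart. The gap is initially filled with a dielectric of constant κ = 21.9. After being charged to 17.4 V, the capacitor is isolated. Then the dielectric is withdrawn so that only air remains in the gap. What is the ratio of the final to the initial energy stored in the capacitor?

U₂/U₁ ≈ 21.9

Isolated ⇒ Q is held fixed.
C₂ = 0.0457 C₁ and U = Q²/(2C), so U₂/U₁ = C₁/C₂ = 21.9.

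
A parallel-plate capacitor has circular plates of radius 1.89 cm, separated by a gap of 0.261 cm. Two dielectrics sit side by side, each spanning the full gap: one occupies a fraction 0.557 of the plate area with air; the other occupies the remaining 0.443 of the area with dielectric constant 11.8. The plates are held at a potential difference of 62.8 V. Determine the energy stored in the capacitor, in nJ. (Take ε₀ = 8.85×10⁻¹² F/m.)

A = π(1.89 cm)² = 1.12×10⁻³ m².
Side-by-side slabs ⇒ two capacitors in parallel, each spanning the full gap.
C₁ = κ₁ε₀A₁/d = 1.00 × 8.85×10⁻¹² × 6.25×10⁻⁴ / 2.61×10⁻³ = 2.12×10⁻¹² F.
C₂ = κ₂ε₀A₂/d = 11.8 × 8.85×10⁻¹² × 4.97×10⁻⁴ / 2.61×10⁻³ = 1.99×10⁻¹¹ F.
C = C₁ + C₂ = 2.20×10⁻¹¹ F.
U = ½CV² = ½ × 2.20×10⁻¹¹ × (62.8)² = 4.34×10⁻⁸ J.

43.4 nJ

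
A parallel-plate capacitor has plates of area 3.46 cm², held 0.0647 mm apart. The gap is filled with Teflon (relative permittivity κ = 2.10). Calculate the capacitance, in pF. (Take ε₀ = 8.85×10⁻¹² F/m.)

A = 3.46 cm² = 3.46×10⁻⁴ m².
C = κε₀A/d = 2.10 × 8.85×10⁻¹² × 3.46×10⁻⁴ / 6.47×10⁻⁵ = 9.94×10⁻¹¹ F.

99.4 pF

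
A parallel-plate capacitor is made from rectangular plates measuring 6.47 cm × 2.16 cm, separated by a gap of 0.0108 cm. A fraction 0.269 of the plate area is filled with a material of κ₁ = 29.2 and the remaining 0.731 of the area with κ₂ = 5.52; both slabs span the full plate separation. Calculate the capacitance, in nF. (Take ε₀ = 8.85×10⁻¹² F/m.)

C ≈ 1.36 nF

A = 6.47 × 2.16 cm² = 1.40×10⁻³ m².
Side-by-side slabs ⇒ two capacitors in parallel, each spanning the full gap.
C₁ = κ₁ε₀A₁/d = 29.2 × 8.85×10⁻¹² × 3.76×10⁻⁴ / 1.08×10⁻⁴ = 9.00×10⁻¹⁰ F.
C₂ = κ₂ε₀A₂/d = 5.52 × 8.85×10⁻¹² × 1.02×10⁻³ / 1.08×10⁻⁴ = 4.62×10⁻¹⁰ F.
C = C₁ + C₂ = 1.36×10⁻⁹ F.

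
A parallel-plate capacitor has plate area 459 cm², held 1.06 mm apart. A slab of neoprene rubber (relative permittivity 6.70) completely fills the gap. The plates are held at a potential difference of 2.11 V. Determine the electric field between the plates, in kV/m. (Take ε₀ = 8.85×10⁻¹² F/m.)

E = V/d = 2.11 / 1.06×10⁻³ = 1.99×10³ V/m.

1.99 kV/m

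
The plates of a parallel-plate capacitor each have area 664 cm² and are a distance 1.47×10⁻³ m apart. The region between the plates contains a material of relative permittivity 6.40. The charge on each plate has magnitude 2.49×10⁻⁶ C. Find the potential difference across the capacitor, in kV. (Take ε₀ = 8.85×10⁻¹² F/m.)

A = 664 cm² = 6.64×10⁻² m².
C = κε₀A/d = 6.40 × 8.85×10⁻¹² × 6.64×10⁻² / 1.47×10⁻³ = 2.56×10⁻⁹ F.
V = Q/C = 2.49×10⁻⁶ / 2.56×10⁻⁹ = 9.73×10² V.

0.973 kV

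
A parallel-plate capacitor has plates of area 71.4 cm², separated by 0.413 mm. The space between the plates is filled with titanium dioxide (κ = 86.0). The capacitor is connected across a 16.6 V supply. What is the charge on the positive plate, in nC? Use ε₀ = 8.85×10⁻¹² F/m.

Q ≈ 218 nC

A = 71.4 cm² = 7.14×10⁻³ m².
C = κε₀A/d = 86.0 × 8.85×10⁻¹² × 7.14×10⁻³ / 4.13×10⁻⁴ = 1.32×10⁻⁸ F.
Q = CV = 1.32×10⁻⁸ × 16.6 = 2.18×10⁻⁷ C.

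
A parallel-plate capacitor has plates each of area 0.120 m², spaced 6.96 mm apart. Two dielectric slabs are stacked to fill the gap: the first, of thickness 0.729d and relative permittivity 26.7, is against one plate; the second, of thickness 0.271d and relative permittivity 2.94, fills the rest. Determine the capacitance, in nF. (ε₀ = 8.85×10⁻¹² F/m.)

Stacked slabs ⇒ two capacitors in series, each with the full plate area.
C₁ = κ₁ε₀A/d₁ = 26.7 × 8.85×10⁻¹² × 0.120 / 5.07×10⁻³ = 5.59×10⁻⁹ F.
C₂ = κ₂ε₀A/d₂ = 2.94 × 8.85×10⁻¹² × 0.120 / 1.89×10⁻³ = 1.66×10⁻⁹ F.
C = (1/C₁ + 1/C₂)⁻¹ = 1.28×10⁻⁹ F.

1.28 nF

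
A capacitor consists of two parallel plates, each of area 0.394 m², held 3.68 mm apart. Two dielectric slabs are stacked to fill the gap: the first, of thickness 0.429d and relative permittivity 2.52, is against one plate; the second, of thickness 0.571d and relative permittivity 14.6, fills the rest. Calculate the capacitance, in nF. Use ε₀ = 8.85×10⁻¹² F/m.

4.53 nF

Stacked slabs ⇒ two capacitors in series, each with the full plate area.
C₁ = κ₁ε₀A/d₁ = 2.52 × 8.85×10⁻¹² × 0.394 / 1.58×10⁻³ = 5.57×10⁻⁹ F.
C₂ = κ₂ε₀A/d₂ = 14.6 × 8.85×10⁻¹² × 0.394 / 2.10×10⁻³ = 2.42×10⁻⁸ F.
C = (1/C₁ + 1/C₂)⁻¹ = 4.53×10⁻⁹ F.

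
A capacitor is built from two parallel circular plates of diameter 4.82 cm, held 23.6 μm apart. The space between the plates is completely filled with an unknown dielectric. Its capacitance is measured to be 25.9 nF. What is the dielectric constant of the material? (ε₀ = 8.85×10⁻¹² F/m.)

A = π(4.82/2 cm)² = 1.82×10⁻³ m².
κ = Cd/(ε₀A) = 2.59×10⁻⁸ × 2.36×10⁻⁵ / (8.85×10⁻¹² × 1.82×10⁻³) = 37.9.

37.9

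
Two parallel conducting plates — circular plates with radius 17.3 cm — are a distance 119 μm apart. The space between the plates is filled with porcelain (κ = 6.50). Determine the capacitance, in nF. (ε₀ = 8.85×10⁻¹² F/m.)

A = π(17.3 cm)² = 9.40×10⁻² m².
C = κε₀A/d = 6.50 × 8.85×10⁻¹² × 9.40×10⁻² / 1.19×10⁻⁴ = 4.55×10⁻⁸ F.

45.5 nF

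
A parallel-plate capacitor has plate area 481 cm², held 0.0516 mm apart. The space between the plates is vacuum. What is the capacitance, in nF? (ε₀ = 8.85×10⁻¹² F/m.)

A = 481 cm² = 4.81×10⁻² m².
C = ε₀A/d = 8.85×10⁻¹² × 4.81×10⁻² / 5.16×10⁻⁵ = 8.25×10⁻⁹ F.

8.25 nF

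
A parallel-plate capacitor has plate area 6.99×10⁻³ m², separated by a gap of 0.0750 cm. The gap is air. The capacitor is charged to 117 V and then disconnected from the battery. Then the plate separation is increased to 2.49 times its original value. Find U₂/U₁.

U₂/U₁ ≈ 2.49

Isolated ⇒ Q is held fixed.
C₂ = 0.402 C₁ and U = Q²/(2C), so U₂/U₁ = C₁/C₂ = 2.49.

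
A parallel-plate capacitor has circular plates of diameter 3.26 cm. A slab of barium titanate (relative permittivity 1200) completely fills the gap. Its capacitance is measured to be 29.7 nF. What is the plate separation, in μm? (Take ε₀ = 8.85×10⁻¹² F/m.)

d ≈ 298 μm

A = π(3.26/2 cm)² = 8.35×10⁻⁴ m².
d = κε₀A/C = 1200 × 8.85×10⁻¹² × 8.35×10⁻⁴ / 2.97×10⁻⁸ = 2.98×10⁻⁴ m.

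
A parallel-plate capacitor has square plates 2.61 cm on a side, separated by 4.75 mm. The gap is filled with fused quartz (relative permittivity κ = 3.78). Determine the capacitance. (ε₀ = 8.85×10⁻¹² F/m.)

A = (2.61 cm)² = 6.81×10⁻⁴ m².
C = κε₀A/d = 3.78 × 8.85×10⁻¹² × 6.81×10⁻⁴ / 4.75×10⁻³ = 4.80×10⁻¹² F.

4.80 pF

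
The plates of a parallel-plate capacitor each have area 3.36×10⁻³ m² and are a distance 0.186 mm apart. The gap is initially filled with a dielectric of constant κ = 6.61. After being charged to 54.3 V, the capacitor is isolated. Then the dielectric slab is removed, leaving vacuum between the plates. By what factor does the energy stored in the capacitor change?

U₂/U₁ ≈ 6.61

Isolated ⇒ Q is held fixed.
C₂ = 0.151 C₁ and U = Q²/(2C), so U₂/U₁ = C₁/C₂ = 6.61.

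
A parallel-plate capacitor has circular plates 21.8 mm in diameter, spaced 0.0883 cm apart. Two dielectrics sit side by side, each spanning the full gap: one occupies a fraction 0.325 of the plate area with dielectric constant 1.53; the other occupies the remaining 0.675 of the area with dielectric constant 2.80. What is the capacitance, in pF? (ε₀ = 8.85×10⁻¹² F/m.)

A = π(21.8/2 mm)² = 3.73×10⁻⁴ m².
Side-by-side slabs ⇒ two capacitors in parallel, each spanning the full gap.
C₁ = κ₁ε₀A₁/d = 1.53 × 8.85×10⁻¹² × 1.21×10⁻⁴ / 8.83×10⁻⁴ = 1.86×10⁻¹² F.
C₂ = κ₂ε₀A₂/d = 2.80 × 8.85×10⁻¹² × 2.52×10⁻⁴ / 8.83×10⁻⁴ = 7.07×10⁻¹² F.
C = C₁ + C₂ = 8.93×10⁻¹² F.

C ≈ 8.93 pF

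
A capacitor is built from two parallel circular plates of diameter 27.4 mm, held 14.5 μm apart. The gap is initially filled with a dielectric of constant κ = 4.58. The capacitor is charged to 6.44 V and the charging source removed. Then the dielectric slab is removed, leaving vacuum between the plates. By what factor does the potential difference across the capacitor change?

4.58

Isolated ⇒ Q is held fixed.
C₂ = 0.218 C₁ and V = Q/C, so V₂/V₁ = C₁/C₂ = 4.58.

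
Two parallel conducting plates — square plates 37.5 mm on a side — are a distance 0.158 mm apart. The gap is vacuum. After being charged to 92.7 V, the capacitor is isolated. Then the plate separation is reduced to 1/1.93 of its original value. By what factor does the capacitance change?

C = ε₀A/d scales as 1/d, so C₂/C₁ = d₁/d₂ = 1.93.

C₂/C₁ ≈ 1.93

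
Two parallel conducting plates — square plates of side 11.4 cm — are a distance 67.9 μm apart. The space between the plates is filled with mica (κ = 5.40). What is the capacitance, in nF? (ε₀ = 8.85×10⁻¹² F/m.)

C ≈ 9.15 nF

A = (11.4 cm)² = 1.30×10⁻² m².
C = κε₀A/d = 5.40 × 8.85×10⁻¹² × 1.30×10⁻² / 6.79×10⁻⁵ = 9.15×10⁻⁹ F.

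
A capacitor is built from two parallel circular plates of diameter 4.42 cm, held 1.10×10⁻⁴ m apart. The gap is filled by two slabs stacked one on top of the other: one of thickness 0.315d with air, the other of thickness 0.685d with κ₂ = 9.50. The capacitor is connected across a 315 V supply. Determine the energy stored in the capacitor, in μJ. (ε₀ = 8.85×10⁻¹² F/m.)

A = π(4.42/2 cm)² = 1.53×10⁻³ m².
Stacked slabs ⇒ two capacitors in series, each with the full plate area.
C₁ = κ₁ε₀A/d₁ = 1.00 × 8.85×10⁻¹² × 1.53×10⁻³ / 3.46×10⁻⁵ = 3.92×10⁻¹⁰ F.
C₂ = κ₂ε₀A/d₂ = 9.50 × 8.85×10⁻¹² × 1.53×10⁻³ / 7.53×10⁻⁵ = 1.71×10⁻⁹ F.
C = (1/C₁ + 1/C₂)⁻¹ = 3.19×10⁻¹⁰ F.
U = ½CV² = ½ × 3.19×10⁻¹⁰ × (315)² = 1.58×10⁻⁵ J.

15.8 μJ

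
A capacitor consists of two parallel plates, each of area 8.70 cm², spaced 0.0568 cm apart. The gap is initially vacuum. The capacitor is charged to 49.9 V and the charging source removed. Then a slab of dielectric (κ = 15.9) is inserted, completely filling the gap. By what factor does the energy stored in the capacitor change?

Isolated ⇒ Q is held fixed.
C₂ = 15.9 C₁ and U = Q²/(2C), so U₂/U₁ = C₁/C₂ = 0.0629.

U₂/U₁ ≈ 0.0629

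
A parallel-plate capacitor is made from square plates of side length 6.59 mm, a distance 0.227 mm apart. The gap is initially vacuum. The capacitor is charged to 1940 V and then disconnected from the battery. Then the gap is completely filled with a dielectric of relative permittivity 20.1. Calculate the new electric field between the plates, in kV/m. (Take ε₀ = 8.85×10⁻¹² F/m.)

425 kV/m

A = (6.59 mm)² = 4.34×10⁻⁵ m².
Initially C₁ = ε₀A/d = 8.85×10⁻¹² × 4.34×10⁻⁵ / 2.27×10⁻⁴ = 1.69×10⁻¹² F.
E₁ = 8.55×10⁶ V/m.
Isolated ⇒ Q is held fixed. V₂ = Q/C₂ = V₁/20.1; E = V/d, so E₂/E₁ = (V₂/V₁)(d₁/d₂) = 0.0498.
E₂ = 0.0498 × 8.55×10⁶ = 4.25×10⁵ V/m.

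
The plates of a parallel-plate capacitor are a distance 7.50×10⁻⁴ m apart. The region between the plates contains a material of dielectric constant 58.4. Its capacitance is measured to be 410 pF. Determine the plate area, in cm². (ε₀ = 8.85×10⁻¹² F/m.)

A = Cd/(κε₀) = 4.10×10⁻¹⁰ × 7.50×10⁻⁴ / (58.4 × 8.85×10⁻¹²) = 5.95×10⁻⁴ m².

5.95 cm²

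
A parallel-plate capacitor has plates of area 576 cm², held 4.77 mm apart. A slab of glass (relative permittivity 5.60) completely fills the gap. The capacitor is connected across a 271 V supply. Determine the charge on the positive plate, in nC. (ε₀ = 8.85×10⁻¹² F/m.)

162 nC

A = 576 cm² = 5.76×10⁻² m².
C = κε₀A/d = 5.60 × 8.85×10⁻¹² × 5.76×10⁻² / 4.77×10⁻³ = 5.98×10⁻¹⁰ F.
Q = CV = 5.98×10⁻¹⁰ × 271 = 1.62×10⁻⁷ C.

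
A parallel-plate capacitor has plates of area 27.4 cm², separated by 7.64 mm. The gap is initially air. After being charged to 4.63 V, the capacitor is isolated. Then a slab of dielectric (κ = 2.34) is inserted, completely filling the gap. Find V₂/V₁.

V₂/V₁ ≈ 0.427

Isolated ⇒ Q is held fixed.
C₂ = 2.34 C₁ and V = Q/C, so V₂/V₁ = C₁/C₂ = 0.427.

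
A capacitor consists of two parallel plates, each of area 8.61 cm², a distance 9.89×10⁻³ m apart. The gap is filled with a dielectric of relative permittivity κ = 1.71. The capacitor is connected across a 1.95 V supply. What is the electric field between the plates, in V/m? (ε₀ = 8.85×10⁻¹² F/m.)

E = V/d = 1.95 / 9.89×10⁻³ = 1.97×10² V/m.

197 V/m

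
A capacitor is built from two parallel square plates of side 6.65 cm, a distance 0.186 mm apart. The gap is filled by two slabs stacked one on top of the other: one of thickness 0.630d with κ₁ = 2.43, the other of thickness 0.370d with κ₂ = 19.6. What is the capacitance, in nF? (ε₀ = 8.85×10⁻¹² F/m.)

C ≈ 0.757 nF

A = (6.65 cm)² = 4.42×10⁻³ m².
Stacked slabs ⇒ two capacitors in series, each with the full plate area.
C₁ = κ₁ε₀A/d₁ = 2.43 × 8.85×10⁻¹² × 4.42×10⁻³ / 1.17×10⁻⁴ = 8.12×10⁻¹⁰ F.
C₂ = κ₂ε₀A/d₂ = 19.6 × 8.85×10⁻¹² × 4.42×10⁻³ / 6.88×10⁻⁵ = 1.11×10⁻⁸ F.
C = (1/C₁ + 1/C₂)⁻¹ = 7.57×10⁻¹⁰ F.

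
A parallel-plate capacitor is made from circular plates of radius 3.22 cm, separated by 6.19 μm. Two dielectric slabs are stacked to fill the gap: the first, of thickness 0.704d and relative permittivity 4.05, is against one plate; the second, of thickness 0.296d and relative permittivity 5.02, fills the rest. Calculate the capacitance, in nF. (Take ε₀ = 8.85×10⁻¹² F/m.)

A = π(3.22 cm)² = 3.26×10⁻³ m².
Stacked slabs ⇒ two capacitors in series, each with the full plate area.
C₁ = κ₁ε₀A/d₁ = 4.05 × 8.85×10⁻¹² × 3.26×10⁻³ / 4.36×10⁻⁶ = 2.68×10⁻⁸ F.
C₂ = κ₂ε₀A/d₂ = 5.02 × 8.85×10⁻¹² × 3.26×10⁻³ / 1.83×10⁻⁶ = 7.90×10⁻⁸ F.
C = (1/C₁ + 1/C₂)⁻¹ = 2.00×10⁻⁸ F.

20.0 nF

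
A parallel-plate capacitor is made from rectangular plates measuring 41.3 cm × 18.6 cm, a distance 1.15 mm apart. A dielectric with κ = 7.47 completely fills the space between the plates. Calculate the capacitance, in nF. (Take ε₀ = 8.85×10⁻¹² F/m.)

A = 41.3 × 18.6 cm² = 7.68×10⁻² m².
C = κε₀A/d = 7.47 × 8.85×10⁻¹² × 7.68×10⁻² / 1.15×10⁻³ = 4.42×10⁻⁹ F.

4.42 nF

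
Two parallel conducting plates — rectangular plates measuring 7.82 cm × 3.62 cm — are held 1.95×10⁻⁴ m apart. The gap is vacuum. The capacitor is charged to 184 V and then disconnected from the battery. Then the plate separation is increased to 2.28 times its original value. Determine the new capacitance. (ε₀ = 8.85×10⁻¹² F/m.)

A = 7.82 × 3.62 cm² = 2.83×10⁻³ m².
Initially C₁ = ε₀A/d = 8.85×10⁻¹² × 2.83×10⁻³ / 1.95×10⁻⁴ = 1.28×10⁻¹⁰ F.
C = ε₀A/d scales as 1/d, so C₂/C₁ = d₁/d₂ = 1/2.28 = 0.439.
C₂ = 0.439 × 1.28×10⁻¹⁰ = 5.63×10⁻¹¹ F.

56.3 pF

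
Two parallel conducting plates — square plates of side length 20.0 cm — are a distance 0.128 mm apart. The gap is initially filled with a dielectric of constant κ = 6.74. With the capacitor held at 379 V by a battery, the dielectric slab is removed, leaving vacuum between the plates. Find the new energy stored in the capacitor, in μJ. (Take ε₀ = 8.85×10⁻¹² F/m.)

A = (20.0 cm)² = 4.00×10⁻² m².
Initially C₁ = κε₀A/d = 6.74 × 8.85×10⁻¹² × 4.00×10⁻² / 1.28×10⁻⁴ = 1.86×10⁻⁸ F.
U₁ = 1.34×10⁻³ J.
Battery connected ⇒ V is held fixed. C₂ = 0.148 C₁ and U = ½CV², so U₂/U₁ = C₂/C₁ = 0.148.
U₂ = 0.148 × 1.34×10⁻³ = 1.99×10⁻⁴ J.

U ≈ 199 μJ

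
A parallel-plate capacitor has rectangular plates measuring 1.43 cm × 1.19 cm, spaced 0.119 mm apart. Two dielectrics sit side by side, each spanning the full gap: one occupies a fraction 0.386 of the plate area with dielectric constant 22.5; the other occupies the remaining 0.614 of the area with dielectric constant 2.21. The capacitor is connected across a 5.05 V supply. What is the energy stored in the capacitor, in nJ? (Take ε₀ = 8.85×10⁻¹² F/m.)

A = 1.43 × 1.19 cm² = 1.70×10⁻⁴ m².
Side-by-side slabs ⇒ two capacitors in parallel, each spanning the full gap.
C₁ = κ₁ε₀A₁/d = 22.5 × 8.85×10⁻¹² × 6.57×10⁻⁵ / 1.19×10⁻⁴ = 1.10×10⁻¹⁰ F.
C₂ = κ₂ε₀A₂/d = 2.21 × 8.85×10⁻¹² × 1.04×10⁻⁴ / 1.19×10⁻⁴ = 1.72×10⁻¹¹ F.
C = C₁ + C₂ = 1.27×10⁻¹⁰ F.
U = ½CV² = ½ × 1.27×10⁻¹⁰ × (5.05)² = 1.62×10⁻⁹ J.

U ≈ 1.62 nJ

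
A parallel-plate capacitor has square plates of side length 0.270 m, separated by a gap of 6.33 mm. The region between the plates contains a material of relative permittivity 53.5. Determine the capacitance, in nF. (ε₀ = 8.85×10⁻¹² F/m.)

C ≈ 5.45 nF

A = (0.270 m)² = 7.29×10⁻² m².
C = κε₀A/d = 53.5 × 8.85×10⁻¹² × 7.29×10⁻² / 6.33×10⁻³ = 5.45×10⁻⁹ F.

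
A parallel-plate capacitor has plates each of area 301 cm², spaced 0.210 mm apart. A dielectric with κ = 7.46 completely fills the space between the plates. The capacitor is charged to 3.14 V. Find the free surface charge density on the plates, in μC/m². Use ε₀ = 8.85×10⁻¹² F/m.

σ ≈ 0.987 μC/m²

A = 301 cm² = 3.01×10⁻² m².
C = κε₀A/d = 7.46 × 8.85×10⁻¹² × 3.01×10⁻² / 2.10×10⁻⁴ = 9.46×10⁻⁹ F.
σ = Q/A = CV/A = 9.46×10⁻⁹ × 3.14 / 3.01×10⁻² = 9.87×10⁻⁷ C/m².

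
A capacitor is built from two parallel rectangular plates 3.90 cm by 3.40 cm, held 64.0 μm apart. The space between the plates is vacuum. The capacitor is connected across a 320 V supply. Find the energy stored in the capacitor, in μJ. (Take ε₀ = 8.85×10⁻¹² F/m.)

A = 3.90 × 3.40 cm² = 1.33×10⁻³ m².
C = ε₀A/d = 8.85×10⁻¹² × 1.33×10⁻³ / 6.40×10⁻⁵ = 1.83×10⁻¹⁰ F.
U = ½CV² = ½ × 1.83×10⁻¹⁰ × (320)² = 9.39×10⁻⁶ J.

U ≈ 9.39 μJ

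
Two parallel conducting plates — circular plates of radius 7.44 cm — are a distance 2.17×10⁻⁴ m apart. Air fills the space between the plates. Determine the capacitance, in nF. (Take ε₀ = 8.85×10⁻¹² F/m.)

C ≈ 0.709 nF

A = π(7.44 cm)² = 1.74×10⁻² m².
C = ε₀A/d = 8.85×10⁻¹² × 1.74×10⁻² / 2.17×10⁻⁴ = 7.09×10⁻¹⁰ F.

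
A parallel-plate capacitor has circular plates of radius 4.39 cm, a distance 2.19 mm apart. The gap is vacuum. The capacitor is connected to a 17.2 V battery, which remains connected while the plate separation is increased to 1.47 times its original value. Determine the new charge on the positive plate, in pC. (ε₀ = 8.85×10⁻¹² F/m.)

286 pC

A = π(4.39 cm)² = 6.05×10⁻³ m².
Initially C₁ = ε₀A/d = 8.85×10⁻¹² × 6.05×10⁻³ / 2.19×10⁻³ = 2.45×10⁻¹¹ F.
Q₁ = 4.21×10⁻¹⁰ C.
Battery connected ⇒ V is held fixed. C₂ = 0.680 C₁ and Q = CV, so Q₂/Q₁ = C₂/C₁ = 0.680.
Q₂ = 0.680 × 4.21×10⁻¹⁰ = 2.86×10⁻¹⁰ C.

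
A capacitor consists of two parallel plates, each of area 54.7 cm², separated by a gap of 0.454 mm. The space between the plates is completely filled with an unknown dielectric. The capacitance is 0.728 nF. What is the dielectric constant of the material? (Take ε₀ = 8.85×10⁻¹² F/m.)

6.83

A = 54.7 cm² = 5.47×10⁻³ m².
κ = Cd/(ε₀A) = 7.28×10⁻¹⁰ × 4.54×10⁻⁴ / (8.85×10⁻¹² × 5.47×10⁻³) = 6.83.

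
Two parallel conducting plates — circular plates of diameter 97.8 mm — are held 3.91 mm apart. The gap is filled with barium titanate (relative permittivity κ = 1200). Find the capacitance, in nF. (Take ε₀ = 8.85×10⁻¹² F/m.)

C ≈ 20.4 nF

A = π(97.8/2 mm)² = 7.51×10⁻³ m².
C = κε₀A/d = 1200 × 8.85×10⁻¹² × 7.51×10⁻³ / 3.91×10⁻³ = 2.04×10⁻⁸ F.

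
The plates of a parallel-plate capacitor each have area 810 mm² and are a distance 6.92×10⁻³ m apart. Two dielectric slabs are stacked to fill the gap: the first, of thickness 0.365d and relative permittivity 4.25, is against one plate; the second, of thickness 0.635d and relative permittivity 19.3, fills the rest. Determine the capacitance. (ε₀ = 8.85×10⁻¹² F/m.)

8.72 pF

A = 810 mm² = 8.10×10⁻⁴ m².
Stacked slabs ⇒ two capacitors in series, each with the full plate area.
C₁ = κ₁ε₀A/d₁ = 4.25 × 8.85×10⁻¹² × 8.10×10⁻⁴ / 2.53×10⁻³ = 1.21×10⁻¹¹ F.
C₂ = κ₂ε₀A/d₂ = 19.3 × 8.85×10⁻¹² × 8.10×10⁻⁴ / 4.39×10⁻³ = 3.15×10⁻¹¹ F.
C = (1/C₁ + 1/C₂)⁻¹ = 8.72×10⁻¹² F.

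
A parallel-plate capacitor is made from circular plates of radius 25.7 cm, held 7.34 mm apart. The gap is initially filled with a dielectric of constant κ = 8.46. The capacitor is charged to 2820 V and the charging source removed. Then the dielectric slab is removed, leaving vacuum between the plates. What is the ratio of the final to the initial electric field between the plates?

Isolated ⇒ Q is held fixed.
V₂ = Q/C₂ = V₁/0.118; E = V/d, so E₂/E₁ = (V₂/V₁)(d₁/d₂) = 8.46.

E₂/E₁ ≈ 8.46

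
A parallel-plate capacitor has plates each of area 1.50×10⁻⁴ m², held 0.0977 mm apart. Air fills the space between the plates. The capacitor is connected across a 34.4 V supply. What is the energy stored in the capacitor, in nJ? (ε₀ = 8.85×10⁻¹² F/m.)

8.04 nJ

C = ε₀A/d = 8.85×10⁻¹² × 1.50×10⁻⁴ / 9.77×10⁻⁵ = 1.36×10⁻¹¹ F.
U = ½CV² = ½ × 1.36×10⁻¹¹ × (34.4)² = 8.04×10⁻⁹ J.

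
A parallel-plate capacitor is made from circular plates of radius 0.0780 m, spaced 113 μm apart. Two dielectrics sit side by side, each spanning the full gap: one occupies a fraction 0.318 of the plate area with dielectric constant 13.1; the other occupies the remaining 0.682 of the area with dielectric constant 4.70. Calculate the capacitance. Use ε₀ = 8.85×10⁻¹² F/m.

A = π(0.0780 m)² = 1.91×10⁻² m².
Side-by-side slabs ⇒ two capacitors in parallel, each spanning the full gap.
C₁ = κ₁ε₀A₁/d = 13.1 × 8.85×10⁻¹² × 6.08×10⁻³ / 1.13×10⁻⁴ = 6.24×10⁻⁹ F.
C₂ = κ₂ε₀A₂/d = 4.70 × 8.85×10⁻¹² × 1.30×10⁻² / 1.13×10⁻⁴ = 4.80×10⁻⁹ F.
C = C₁ + C₂ = 1.10×10⁻⁸ F.

11.0 nF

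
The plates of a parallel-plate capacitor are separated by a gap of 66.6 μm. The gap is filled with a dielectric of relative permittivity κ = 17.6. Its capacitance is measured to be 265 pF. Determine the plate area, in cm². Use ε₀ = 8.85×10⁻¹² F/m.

1.13 cm²

A = Cd/(κε₀) = 2.65×10⁻¹⁰ × 6.66×10⁻⁵ / (17.6 × 8.85×10⁻¹²) = 1.13×10⁻⁴ m².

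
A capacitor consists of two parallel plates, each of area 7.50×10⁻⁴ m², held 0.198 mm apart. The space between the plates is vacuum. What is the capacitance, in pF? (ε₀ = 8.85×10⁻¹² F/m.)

C ≈ 33.5 pF

C = ε₀A/d = 8.85×10⁻¹² × 7.50×10⁻⁴ / 1.98×10⁻⁴ = 3.35×10⁻¹¹ F.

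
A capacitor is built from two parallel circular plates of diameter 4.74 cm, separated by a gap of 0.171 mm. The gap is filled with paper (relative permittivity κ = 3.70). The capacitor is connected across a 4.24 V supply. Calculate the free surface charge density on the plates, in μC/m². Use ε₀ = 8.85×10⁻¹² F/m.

A = π(4.74/2 cm)² = 1.76×10⁻³ m².
C = κε₀A/d = 3.70 × 8.85×10⁻¹² × 1.76×10⁻³ / 1.71×10⁻⁴ = 3.38×10⁻¹⁰ F.
σ = Q/A = CV/A = 3.38×10⁻¹⁰ × 4.24 / 1.76×10⁻³ = 8.12×10⁻⁷ C/m².

σ ≈ 0.812 μC/m²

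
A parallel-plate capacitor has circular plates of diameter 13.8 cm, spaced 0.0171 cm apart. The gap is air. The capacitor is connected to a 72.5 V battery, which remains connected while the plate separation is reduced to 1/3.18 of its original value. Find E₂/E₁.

Battery connected ⇒ V is held fixed.
E = V/d, so E₂/E₁ = d₁/d₂ = 3.18.

E₂/E₁ ≈ 3.18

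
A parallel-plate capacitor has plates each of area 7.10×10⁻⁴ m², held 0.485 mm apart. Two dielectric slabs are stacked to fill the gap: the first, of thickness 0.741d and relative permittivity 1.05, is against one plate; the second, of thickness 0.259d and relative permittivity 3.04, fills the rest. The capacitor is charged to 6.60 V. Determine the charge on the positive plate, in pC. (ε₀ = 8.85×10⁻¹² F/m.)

Q ≈ 108 pC

Stacked slabs ⇒ two capacitors in series, each with the full plate area.
C₁ = κ₁ε₀A/d₁ = 1.05 × 8.85×10⁻¹² × 7.10×10⁻⁴ / 3.59×10⁻⁴ = 1.84×10⁻¹¹ F.
C₂ = κ₂ε₀A/d₂ = 3.04 × 8.85×10⁻¹² × 7.10×10⁻⁴ / 1.26×10⁻⁴ = 1.52×10⁻¹⁰ F.
C = (1/C₁ + 1/C₂)⁻¹ = 1.64×10⁻¹¹ F.
Q = CV = 1.64×10⁻¹¹ × 6.60 = 1.08×10⁻¹⁰ C.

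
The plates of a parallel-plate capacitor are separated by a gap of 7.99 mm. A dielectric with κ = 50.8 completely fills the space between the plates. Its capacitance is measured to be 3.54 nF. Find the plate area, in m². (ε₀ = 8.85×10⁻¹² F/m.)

A = Cd/(κε₀) = 3.54×10⁻⁹ × 7.99×10⁻³ / (50.8 × 8.85×10⁻¹²) = 6.29×10⁻² m².

A ≈ 0.0629 m²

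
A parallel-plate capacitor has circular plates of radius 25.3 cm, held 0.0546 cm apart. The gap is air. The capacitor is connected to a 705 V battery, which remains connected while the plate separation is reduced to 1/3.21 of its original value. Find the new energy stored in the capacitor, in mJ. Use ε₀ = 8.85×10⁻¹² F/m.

U ≈ 2.60 mJ

A = π(25.3 cm)² = 0.201 m².
Initially C₁ = ε₀A/d = 8.85×10⁻¹² × 0.201 / 5.46×10⁻⁴ = 3.26×10⁻⁹ F.
U₁ = 8.10×10⁻⁴ J.
Battery connected ⇒ V is held fixed. C₂ = 3.21 C₁ and U = ½CV², so U₂/U₁ = C₂/C₁ = 3.21.
U₂ = 3.21 × 8.10×10⁻⁴ = 2.60×10⁻³ J.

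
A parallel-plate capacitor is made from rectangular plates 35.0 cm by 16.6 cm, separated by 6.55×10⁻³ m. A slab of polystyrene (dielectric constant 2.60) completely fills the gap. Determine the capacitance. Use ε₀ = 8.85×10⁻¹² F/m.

C ≈ 204 pF

A = 35.0 × 16.6 cm² = 5.81×10⁻² m².
C = κε₀A/d = 2.60 × 8.85×10⁻¹² × 5.81×10⁻² / 6.55×10⁻³ = 2.04×10⁻¹⁰ F.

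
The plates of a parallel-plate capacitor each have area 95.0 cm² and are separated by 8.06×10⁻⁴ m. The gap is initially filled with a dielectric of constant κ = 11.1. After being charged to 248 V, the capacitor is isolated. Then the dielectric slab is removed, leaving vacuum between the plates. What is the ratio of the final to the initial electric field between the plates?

Isolated ⇒ Q is held fixed.
V₂ = Q/C₂ = V₁/0.0901; E = V/d, so E₂/E₁ = (V₂/V₁)(d₁/d₂) = 11.1.

E₂/E₁ ≈ 11.1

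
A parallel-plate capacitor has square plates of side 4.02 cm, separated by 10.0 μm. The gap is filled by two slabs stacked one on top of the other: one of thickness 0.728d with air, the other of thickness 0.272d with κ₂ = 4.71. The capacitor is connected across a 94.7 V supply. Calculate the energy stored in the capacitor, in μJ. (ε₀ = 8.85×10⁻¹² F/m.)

8.16 μJ

A = (4.02 cm)² = 1.62×10⁻³ m².
Stacked slabs ⇒ two capacitors in series, each with the full plate area.
C₁ = κ₁ε₀A/d₁ = 1.00 × 8.85×10⁻¹² × 1.62×10⁻³ / 7.28×10⁻⁶ = 1.96×10⁻⁹ F.
C₂ = κ₂ε₀A/d₂ = 4.71 × 8.85×10⁻¹² × 1.62×10⁻³ / 2.72×10⁻⁶ = 2.48×10⁻⁸ F.
C = (1/C₁ + 1/C₂)⁻¹ = 1.82×10⁻⁹ F.
U = ½CV² = ½ × 1.82×10⁻⁹ × (94.7)² = 8.16×10⁻⁶ J.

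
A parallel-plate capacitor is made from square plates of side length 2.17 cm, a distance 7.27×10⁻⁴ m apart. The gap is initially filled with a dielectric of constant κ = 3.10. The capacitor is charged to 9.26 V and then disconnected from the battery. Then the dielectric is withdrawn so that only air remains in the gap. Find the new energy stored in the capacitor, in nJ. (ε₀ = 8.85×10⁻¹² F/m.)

A = (2.17 cm)² = 4.71×10⁻⁴ m².
Initially C₁ = κε₀A/d = 3.10 × 8.85×10⁻¹² × 4.71×10⁻⁴ / 7.27×10⁻⁴ = 1.78×10⁻¹¹ F.
U₁ = 7.62×10⁻¹⁰ J.
Isolated ⇒ Q is held fixed. C₂ = 0.323 C₁ and U = Q²/(2C), so U₂/U₁ = C₁/C₂ = 3.10.
U₂ = 3.10 × 7.62×10⁻¹⁰ = 2.36×10⁻⁹ J.

U ≈ 2.36 nJ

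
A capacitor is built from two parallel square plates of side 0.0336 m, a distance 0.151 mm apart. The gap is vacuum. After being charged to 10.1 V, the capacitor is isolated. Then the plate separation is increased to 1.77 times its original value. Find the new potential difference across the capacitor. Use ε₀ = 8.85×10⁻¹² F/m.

V ≈ 17.9 V

A = (0.0336 m)² = 1.13×10⁻³ m².
Initially C₁ = ε₀A/d = 8.85×10⁻¹² × 1.13×10⁻³ / 1.51×10⁻⁴ = 6.62×10⁻¹¹ F.
V₁ = 10.1 V.
Isolated ⇒ Q is held fixed. C₂ = 0.565 C₁ and V = Q/C, so V₂/V₁ = C₁/C₂ = 1.77.
V₂ = 1.77 × 10.1 = 17.9 V.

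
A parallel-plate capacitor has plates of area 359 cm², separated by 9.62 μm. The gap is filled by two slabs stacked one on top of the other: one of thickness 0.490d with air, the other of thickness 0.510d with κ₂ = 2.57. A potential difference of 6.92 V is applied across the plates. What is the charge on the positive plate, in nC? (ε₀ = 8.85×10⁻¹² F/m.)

A = 359 cm² = 3.59×10⁻² m².
Stacked slabs ⇒ two capacitors in series, each with the full plate area.
C₁ = κ₁ε₀A/d₁ = 1.00 × 8.85×10⁻¹² × 3.59×10⁻² / 4.71×10⁻⁶ = 6.74×10⁻⁸ F.
C₂ = κ₂ε₀A/d₂ = 2.57 × 8.85×10⁻¹² × 3.59×10⁻² / 4.91×10⁻⁶ = 1.66×10⁻⁷ F.
C = (1/C₁ + 1/C₂)⁻¹ = 4.80×10⁻⁸ F.
Q = CV = 4.80×10⁻⁸ × 6.92 = 3.32×10⁻⁷ C.

Q ≈ 332 nC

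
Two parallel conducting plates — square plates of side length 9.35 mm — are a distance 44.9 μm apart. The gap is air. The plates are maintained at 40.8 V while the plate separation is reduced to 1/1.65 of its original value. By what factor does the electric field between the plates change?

Battery connected ⇒ V is held fixed.
E = V/d, so E₂/E₁ = d₁/d₂ = 1.65.

E₂/E₁ ≈ 1.65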